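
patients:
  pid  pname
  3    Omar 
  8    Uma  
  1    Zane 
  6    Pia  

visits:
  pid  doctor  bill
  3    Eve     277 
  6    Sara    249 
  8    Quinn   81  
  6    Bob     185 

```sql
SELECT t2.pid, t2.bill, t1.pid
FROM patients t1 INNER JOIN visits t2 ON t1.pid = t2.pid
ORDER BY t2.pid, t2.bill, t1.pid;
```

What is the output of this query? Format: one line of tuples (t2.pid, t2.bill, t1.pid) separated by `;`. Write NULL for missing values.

(3, 277, 3); (6, 185, 6); (6, 249, 6); (8, 81, 8)

INNER JOIN keeps only pairs where the ON condition holds.
Matching on t1.pid = t2.pid.
- pid=3: 1 matching t2 row(s), so 1 row(s) emitted.
- pid=8: 1 matching t2 row(s), so 1 row(s) emitted.
- pid=1: no matching t2 row, dropped.
- pid=6: 2 matching t2 row(s), so 2 row(s) emitted.
After projecting and ordering:
t2.pid | t2.bill | t1.pid
3 | 277 | 3
6 | 185 | 6
6 | 249 | 6
8 | 81 | 8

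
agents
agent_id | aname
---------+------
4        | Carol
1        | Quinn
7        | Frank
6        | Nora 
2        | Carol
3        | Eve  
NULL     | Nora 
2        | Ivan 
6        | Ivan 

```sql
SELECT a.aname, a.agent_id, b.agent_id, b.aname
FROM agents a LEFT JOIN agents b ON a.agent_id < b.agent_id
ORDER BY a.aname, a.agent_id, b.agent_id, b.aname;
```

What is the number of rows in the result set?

LEFT JOIN keeps every row from `agents a`; unmatched rows get NULL for `agents b`'s columns.
Matching on a.agent_id < b.agent_id. A NULL in a compared column never satisfies the condition.
- a[0] agent_id=4 → 3 match(es) in b → 3 row(s).
- a[1] agent_id=1 → 7 match(es) in b → 7 row(s).
- a[2] agent_id=7 → no match; kept with NULLs on the b side.
- a[3] agent_id=6 → 1 match(es) in b → 1 row(s).
- a[4] agent_id=2 → 5 match(es) in b → 5 row(s).
- a[5] agent_id=3 → 4 match(es) in b → 4 row(s).
- a[6] agent_id=NULL → no match; kept with NULLs on the b side.
- a[7] agent_id=2 → 5 match(es) in b → 5 row(s).
- a[8] agent_id=6 → 1 match(es) in b → 1 row(s).
Total: 26 matched + 2 padded = 28 rows.

28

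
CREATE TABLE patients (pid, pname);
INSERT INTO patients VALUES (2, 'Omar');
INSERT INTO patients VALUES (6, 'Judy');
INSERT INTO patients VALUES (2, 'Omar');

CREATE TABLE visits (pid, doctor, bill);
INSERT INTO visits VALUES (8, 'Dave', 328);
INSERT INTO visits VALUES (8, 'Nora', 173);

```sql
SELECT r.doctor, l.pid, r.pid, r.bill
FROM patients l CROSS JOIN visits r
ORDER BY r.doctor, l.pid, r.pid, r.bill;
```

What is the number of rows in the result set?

6

CROSS JOIN pairs every row of `patients` with every row of `visits`: 3 × 2 = 6 rows.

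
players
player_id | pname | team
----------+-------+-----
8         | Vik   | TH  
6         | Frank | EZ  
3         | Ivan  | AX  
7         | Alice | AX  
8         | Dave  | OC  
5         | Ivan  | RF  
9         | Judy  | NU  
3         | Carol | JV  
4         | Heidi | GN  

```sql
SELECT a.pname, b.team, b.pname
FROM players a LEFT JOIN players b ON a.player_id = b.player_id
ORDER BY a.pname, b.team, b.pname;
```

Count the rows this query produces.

13

LEFT JOIN keeps every row from `players a`; unmatched rows get NULL for `players b`'s columns.
Matching on a.player_id = b.player_id.
Matched pairs: 13; unmatched a rows kept: 0.
Total: 13 rows.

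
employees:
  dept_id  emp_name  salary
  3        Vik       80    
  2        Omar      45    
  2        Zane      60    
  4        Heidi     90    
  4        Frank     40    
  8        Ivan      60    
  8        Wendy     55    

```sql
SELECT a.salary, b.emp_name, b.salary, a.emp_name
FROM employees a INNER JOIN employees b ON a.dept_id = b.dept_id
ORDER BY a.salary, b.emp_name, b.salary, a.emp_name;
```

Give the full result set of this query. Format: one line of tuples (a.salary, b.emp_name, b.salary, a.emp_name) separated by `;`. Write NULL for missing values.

INNER JOIN keeps only pairs where the ON condition holds.
Matching on a.dept_id = b.dept_id.
- a[0] dept_id=3 → 1 match(es) in b → 1 row(s).
- a[1] dept_id=2 → 2 match(es) in b → 2 row(s).
- a[2] dept_id=2 → 2 match(es) in b → 2 row(s).
- a[3] dept_id=4 → 2 match(es) in b → 2 row(s).
- a[4] dept_id=4 → 2 match(es) in b → 2 row(s).
- a[5] dept_id=8 → 2 match(es) in b → 2 row(s).
- a[6] dept_id=8 → 2 match(es) in b → 2 row(s).

(40, Frank, 40, Frank); (40, Heidi, 90, Frank); (45, Omar, 45, Omar); (45, Zane, 60, Omar); (55, Ivan, 60, Wendy); (55, Wendy, 55, Wendy); (60, Ivan, 60, Ivan); (60, Omar, 45, Zane); (60, Wendy, 55, Ivan); (60, Zane, 60, Zane); (80, Vik, 80, Vik); (90, Frank, 40, Heidi); (90, Heidi, 90, Heidi)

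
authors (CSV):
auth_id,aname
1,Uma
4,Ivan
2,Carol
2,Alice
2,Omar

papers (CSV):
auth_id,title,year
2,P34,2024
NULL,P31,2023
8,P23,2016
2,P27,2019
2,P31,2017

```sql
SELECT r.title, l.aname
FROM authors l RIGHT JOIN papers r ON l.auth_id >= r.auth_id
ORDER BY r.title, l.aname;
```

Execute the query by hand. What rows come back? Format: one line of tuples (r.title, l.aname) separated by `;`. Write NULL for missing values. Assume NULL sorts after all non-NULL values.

(P23, NULL); (P27, Alice); (P27, Carol); (P27, Ivan); (P27, Omar); (P31, Alice); (P31, Carol); (P31, Ivan); (P31, Omar); (P31, NULL); (P34, Alice); (P34, Carol); (P34, Ivan); (P34, Omar)

RIGHT JOIN keeps every row from `papers`; unmatched rows get NULL for `authors`'s columns.
Matching on l.auth_id >= r.auth_id. A NULL in a compared column never satisfies the condition.
Matched pairs: 12; unmatched r rows kept: 2.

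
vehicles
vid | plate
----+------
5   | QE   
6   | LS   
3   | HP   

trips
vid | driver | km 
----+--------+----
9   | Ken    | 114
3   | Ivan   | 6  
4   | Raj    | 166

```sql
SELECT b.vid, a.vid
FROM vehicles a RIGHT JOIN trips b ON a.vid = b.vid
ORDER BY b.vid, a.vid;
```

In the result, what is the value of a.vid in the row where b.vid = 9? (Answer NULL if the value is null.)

RIGHT JOIN keeps every row from `trips`; unmatched rows get NULL for `vehicles`'s columns.
Matching on a.vid = b.vid.
- a row (vid=5): no match.
- a row (vid=6): no match.
- a row (vid=3): matches 1 b row(s) → 1 output row(s).
- 2 row(s) from b found no a partner → padded with NULL.

NULL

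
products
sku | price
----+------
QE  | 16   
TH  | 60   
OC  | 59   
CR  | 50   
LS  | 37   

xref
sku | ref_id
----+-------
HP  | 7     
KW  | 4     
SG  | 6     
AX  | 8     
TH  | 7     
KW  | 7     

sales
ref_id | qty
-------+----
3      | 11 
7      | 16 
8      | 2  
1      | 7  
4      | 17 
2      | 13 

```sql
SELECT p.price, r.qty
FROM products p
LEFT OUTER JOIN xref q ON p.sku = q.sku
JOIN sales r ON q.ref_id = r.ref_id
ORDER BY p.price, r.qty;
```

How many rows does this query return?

Step 1 — p LEFT JOIN q on sku → 5 row(s).
Then INNER JOIN `sales r` on ref_id: keep only rows whose q.ref_id appears in r.
Result: 1 row(s).

1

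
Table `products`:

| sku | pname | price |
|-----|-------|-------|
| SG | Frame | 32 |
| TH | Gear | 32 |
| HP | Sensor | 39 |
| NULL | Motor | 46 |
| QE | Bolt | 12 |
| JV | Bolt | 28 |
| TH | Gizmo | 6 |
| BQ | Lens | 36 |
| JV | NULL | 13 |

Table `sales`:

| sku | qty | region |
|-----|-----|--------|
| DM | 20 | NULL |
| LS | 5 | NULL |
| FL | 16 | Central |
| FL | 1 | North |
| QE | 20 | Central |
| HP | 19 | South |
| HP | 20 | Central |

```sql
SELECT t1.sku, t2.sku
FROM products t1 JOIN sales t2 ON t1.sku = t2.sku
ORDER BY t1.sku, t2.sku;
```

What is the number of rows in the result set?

3

INNER JOIN keeps only pairs where the ON condition holds.
Matching on t1.sku = t2.sku. A NULL in a compared column never satisfies the condition.
Matched pairs: 3.
Total: 3 rows.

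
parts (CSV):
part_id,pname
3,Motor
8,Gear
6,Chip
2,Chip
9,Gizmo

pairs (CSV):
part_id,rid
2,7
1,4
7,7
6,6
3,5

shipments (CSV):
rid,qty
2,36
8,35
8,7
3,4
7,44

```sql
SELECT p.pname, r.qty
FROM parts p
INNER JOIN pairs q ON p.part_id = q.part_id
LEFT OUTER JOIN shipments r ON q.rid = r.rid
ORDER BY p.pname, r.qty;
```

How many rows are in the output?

Evaluate left to right. First `parts p INNER JOIN pairs q` on part_id: 3 row(s).
Then LEFT JOIN `shipments r` on rid: each of those 3 rows is kept; rows whose q.rid has no match in r get NULL for r's columns.
Result: 3 row(s).

3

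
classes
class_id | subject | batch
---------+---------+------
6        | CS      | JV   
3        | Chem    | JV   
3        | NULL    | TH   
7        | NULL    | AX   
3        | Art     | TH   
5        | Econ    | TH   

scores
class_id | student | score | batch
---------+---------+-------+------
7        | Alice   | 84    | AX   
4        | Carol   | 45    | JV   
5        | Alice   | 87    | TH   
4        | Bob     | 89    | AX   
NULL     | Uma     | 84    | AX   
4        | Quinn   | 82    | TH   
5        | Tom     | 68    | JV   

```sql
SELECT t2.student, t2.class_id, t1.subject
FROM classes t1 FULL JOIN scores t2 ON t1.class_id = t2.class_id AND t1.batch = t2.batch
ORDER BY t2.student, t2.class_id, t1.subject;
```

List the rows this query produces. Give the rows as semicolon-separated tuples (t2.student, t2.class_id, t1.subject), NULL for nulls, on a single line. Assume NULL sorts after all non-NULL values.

(Alice, 5, Econ); (Alice, 7, NULL); (Bob, 4, NULL); (Carol, 4, NULL); (Quinn, 4, NULL); (Tom, 5, NULL); (Uma, NULL, NULL); (NULL, NULL, Art); (NULL, NULL, CS); (NULL, NULL, Chem); (NULL, NULL, NULL)

FULL OUTER JOIN keeps every row from both sides; unmatched rows get NULL for the other side's columns.
Matching on t1.class_id = t2.class_id AND t1.batch = t2.batch. A NULL in a compared column never satisfies the condition.
- class_id=6, batch=JV: no t2 row matches, row kept with t2 columns NULL.
- class_id=3, batch=JV: no t2 row matches, row kept with t2 columns NULL.
- class_id=3, batch=TH: no t2 row matches, row kept with t2 columns NULL.
- class_id=7, batch=AX: 1 matching t2 row(s), so 1 row(s) emitted.
- class_id=3, batch=TH: no t2 row matches, row kept with t2 columns NULL.
- class_id=5, batch=TH: 1 matching t2 row(s), so 1 row(s) emitted.
- 5 row(s) from t2 found no t1 partner → padded with NULL.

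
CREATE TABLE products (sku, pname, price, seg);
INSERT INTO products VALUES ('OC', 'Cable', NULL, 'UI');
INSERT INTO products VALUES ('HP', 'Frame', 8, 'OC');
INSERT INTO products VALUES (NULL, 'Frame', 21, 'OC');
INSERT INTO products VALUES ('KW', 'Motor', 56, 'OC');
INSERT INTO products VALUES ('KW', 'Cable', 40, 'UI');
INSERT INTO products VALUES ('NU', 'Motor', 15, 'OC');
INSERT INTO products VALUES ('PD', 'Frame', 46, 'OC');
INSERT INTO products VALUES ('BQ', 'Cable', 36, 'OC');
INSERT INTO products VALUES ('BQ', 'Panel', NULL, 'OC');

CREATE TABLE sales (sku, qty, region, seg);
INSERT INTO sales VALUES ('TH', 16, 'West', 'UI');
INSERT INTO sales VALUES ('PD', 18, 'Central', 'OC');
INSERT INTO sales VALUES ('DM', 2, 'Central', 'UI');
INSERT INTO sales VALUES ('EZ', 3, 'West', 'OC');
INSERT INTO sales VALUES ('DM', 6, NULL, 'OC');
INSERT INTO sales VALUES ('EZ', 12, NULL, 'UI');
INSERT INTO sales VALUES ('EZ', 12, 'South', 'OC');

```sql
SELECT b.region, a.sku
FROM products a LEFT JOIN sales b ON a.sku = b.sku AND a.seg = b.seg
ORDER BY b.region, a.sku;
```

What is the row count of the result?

9

LEFT JOIN keeps every row from `products`; unmatched rows get NULL for `sales`'s columns.
Matching on a.sku = b.sku AND a.seg = b.seg. A NULL in a compared column never satisfies the condition.
- sku=OC, seg=UI: no b row matches, row kept with b columns NULL.
- sku=HP, seg=OC: no b row matches, row kept with b columns NULL.
- sku=NULL, seg=OC: no b row matches, row kept with b columns NULL.
- sku=KW, seg=OC: no b row matches, row kept with b columns NULL.
- sku=KW, seg=UI: no b row matches, row kept with b columns NULL.
- sku=NU, seg=OC: no b row matches, row kept with b columns NULL.
- sku=PD, seg=OC: 1 matching b row(s), so 1 row(s) emitted.
- sku=BQ, seg=OC: no b row matches, row kept with b columns NULL.
- sku=BQ, seg=OC: no b row matches, row kept with b columns NULL.
Total: 1 matched + 8 padded = 9 rows.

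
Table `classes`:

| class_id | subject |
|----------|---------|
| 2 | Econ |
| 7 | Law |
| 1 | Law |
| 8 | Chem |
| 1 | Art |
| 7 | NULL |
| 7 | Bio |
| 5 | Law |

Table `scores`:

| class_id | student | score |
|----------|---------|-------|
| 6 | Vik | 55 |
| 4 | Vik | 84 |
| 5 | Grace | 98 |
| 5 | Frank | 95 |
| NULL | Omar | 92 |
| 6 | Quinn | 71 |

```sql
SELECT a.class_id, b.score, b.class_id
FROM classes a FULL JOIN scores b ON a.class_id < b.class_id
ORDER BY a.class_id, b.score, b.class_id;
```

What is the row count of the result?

22

FULL OUTER JOIN keeps every row from both sides; unmatched rows get NULL for the other side's columns.
Matching on a.class_id < b.class_id. A NULL in a compared column never satisfies the condition.
Matched pairs: 17; unmatched a rows kept: 4; unmatched b rows kept: 1.
Total: 17 matched + 5 padded = 22 rows.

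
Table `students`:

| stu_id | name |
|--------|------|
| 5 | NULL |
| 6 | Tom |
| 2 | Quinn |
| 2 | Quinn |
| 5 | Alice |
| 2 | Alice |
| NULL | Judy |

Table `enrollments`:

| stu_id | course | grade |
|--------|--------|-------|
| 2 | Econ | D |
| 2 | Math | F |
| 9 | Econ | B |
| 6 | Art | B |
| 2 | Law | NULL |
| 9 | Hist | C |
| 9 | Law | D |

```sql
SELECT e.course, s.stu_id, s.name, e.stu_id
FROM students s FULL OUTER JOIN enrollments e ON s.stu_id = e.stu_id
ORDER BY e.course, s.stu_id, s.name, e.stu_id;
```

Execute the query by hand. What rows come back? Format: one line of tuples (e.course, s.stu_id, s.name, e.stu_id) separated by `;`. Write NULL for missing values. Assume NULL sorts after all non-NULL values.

FULL OUTER JOIN keeps every row from both sides; unmatched rows get NULL for the other side's columns.
Matching on s.stu_id = e.stu_id. A NULL in a compared column never satisfies the condition.
- s row (stu_id=5): no match → kept, e columns NULL.
- s row (stu_id=6): matches 1 e row(s) → 1 output row(s).
- s row (stu_id=2): matches 3 e row(s) → 3 output row(s).
- s row (stu_id=2): matches 3 e row(s) → 3 output row(s).
- s row (stu_id=5): no match → kept, e columns NULL.
- s row (stu_id=2): matches 3 e row(s) → 3 output row(s).
- s row (stu_id=NULL): no match → kept, e columns NULL.
- 3 e row(s) had no s match → kept, s columns NULL.

(Art, 6, Tom, 6); (Econ, 2, Alice, 2); (Econ, 2, Quinn, 2); (Econ, 2, Quinn, 2); (Econ, NULL, NULL, 9); (Hist, NULL, NULL, 9); (Law, 2, Alice, 2); (Law, 2, Quinn, 2); (Law, 2, Quinn, 2); (Law, NULL, NULL, 9); (Math, 2, Alice, 2); (Math, 2, Quinn, 2); (Math, 2, Quinn, 2); (NULL, 5, Alice, NULL); (NULL, 5, NULL, NULL); (NULL, NULL, Judy, NULL)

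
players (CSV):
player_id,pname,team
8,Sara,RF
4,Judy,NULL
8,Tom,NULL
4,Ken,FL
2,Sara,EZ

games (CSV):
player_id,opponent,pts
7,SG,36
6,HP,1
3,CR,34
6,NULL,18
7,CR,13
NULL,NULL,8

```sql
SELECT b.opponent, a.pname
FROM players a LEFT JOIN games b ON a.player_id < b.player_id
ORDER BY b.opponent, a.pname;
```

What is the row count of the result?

LEFT JOIN keeps every row from `players`; unmatched rows get NULL for `games`'s columns.
Matching on a.player_id < b.player_id. A NULL in a compared column never satisfies the condition.
- a row (player_id=8): no match → kept, b columns NULL.
- a row (player_id=4): matches 4 b row(s) → 4 output row(s).
- a row (player_id=8): no match → kept, b columns NULL.
- a row (player_id=4): matches 4 b row(s) → 4 output row(s).
- a row (player_id=2): matches 5 b row(s) → 5 output row(s).
Total: 13 matched + 2 padded = 15 rows.

15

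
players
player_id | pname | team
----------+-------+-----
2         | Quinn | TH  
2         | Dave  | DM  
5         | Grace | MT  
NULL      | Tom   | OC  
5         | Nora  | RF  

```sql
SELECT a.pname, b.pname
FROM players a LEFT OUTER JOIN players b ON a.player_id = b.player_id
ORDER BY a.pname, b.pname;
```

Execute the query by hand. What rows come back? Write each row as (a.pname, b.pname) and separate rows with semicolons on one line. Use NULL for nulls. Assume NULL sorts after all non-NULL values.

(Dave, Dave); (Dave, Quinn); (Grace, Grace); (Grace, Nora); (Nora, Grace); (Nora, Nora); (Quinn, Dave); (Quinn, Quinn); (Tom, NULL)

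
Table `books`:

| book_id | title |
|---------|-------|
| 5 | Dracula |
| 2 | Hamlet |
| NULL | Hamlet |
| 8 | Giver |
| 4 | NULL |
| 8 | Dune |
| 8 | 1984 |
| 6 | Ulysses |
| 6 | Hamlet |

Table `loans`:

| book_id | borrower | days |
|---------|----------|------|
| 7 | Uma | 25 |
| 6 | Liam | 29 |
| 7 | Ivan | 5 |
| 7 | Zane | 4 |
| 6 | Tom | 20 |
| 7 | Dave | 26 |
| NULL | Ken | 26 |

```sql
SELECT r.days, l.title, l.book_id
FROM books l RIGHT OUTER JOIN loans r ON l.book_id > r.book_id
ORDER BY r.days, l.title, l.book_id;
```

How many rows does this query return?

RIGHT JOIN keeps every row from `loans`; unmatched rows get NULL for `books`'s columns.
Matching on l.book_id > r.book_id. A NULL in a compared column never satisfies the condition.
- l[0] book_id=5 → no match.
- l[1] book_id=2 → no match.
- l[2] book_id=NULL → no match.
- l[3] book_id=8 → 6 match(es) in r → 6 row(s).
- l[4] book_id=4 → no match.
- l[5] book_id=8 → 6 match(es) in r → 6 row(s).
- l[6] book_id=8 → 6 match(es) in r → 6 row(s).
- l[7] book_id=6 → no match.
- l[8] book_id=6 → no match.
- 1 row(s) from r found no l partner → padded with NULL.
Total: 18 matched + 1 padded = 19 rows.

19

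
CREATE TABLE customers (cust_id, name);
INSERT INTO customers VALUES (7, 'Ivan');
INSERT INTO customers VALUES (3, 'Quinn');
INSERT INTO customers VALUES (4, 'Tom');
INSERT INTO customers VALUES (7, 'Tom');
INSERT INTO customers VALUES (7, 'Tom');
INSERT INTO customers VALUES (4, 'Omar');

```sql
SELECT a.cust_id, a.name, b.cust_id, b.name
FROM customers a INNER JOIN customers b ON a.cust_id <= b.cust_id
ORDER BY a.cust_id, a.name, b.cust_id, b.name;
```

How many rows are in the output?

INNER JOIN keeps only pairs where the ON condition holds.
Matching on a.cust_id <= b.cust_id.
- a[0] cust_id=7 → 3 match(es) in b → 3 row(s).
- a[1] cust_id=3 → 6 match(es) in b → 6 row(s).
- a[2] cust_id=4 → 5 match(es) in b → 5 row(s).
- a[3] cust_id=7 → 3 match(es) in b → 3 row(s).
- a[4] cust_id=7 → 3 match(es) in b → 3 row(s).
- a[5] cust_id=4 → 5 match(es) in b → 5 row(s).
Total: 25 rows.

25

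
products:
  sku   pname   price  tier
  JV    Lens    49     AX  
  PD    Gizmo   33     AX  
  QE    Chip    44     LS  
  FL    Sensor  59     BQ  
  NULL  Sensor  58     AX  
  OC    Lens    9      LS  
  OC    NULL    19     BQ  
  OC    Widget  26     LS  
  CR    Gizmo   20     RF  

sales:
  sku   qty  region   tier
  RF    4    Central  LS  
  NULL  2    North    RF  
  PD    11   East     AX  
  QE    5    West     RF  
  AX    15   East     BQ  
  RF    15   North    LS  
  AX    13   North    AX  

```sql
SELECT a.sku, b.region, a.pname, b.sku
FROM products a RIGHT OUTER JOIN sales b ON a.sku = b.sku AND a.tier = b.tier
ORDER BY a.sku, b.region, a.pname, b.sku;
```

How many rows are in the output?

RIGHT JOIN keeps every row from `sales`; unmatched rows get NULL for `products`'s columns.
Matching on a.sku = b.sku AND a.tier = b.tier. A NULL in a compared column never satisfies the condition.
- sku=JV, tier=AX: no matching b row.
- sku=PD, tier=AX: 1 matching b row(s), so 1 row(s) emitted.
- sku=QE, tier=LS: no matching b row.
- sku=FL, tier=BQ: no matching b row.
- sku=NULL, tier=AX: no matching b row.
- sku=OC, tier=LS: no matching b row.
- sku=OC, tier=BQ: no matching b row.
- sku=OC, tier=LS: no matching b row.
- sku=CR, tier=RF: no matching b row.
- 6 row(s) from b found no a partner → padded with NULL.
Total: 1 matched + 6 padded = 7 rows.

7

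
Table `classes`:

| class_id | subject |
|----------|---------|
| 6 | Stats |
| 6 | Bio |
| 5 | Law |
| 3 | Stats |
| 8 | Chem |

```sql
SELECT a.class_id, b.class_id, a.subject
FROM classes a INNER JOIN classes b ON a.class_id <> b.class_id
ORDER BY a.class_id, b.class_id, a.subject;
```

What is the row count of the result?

18

INNER JOIN keeps only pairs where the ON condition holds.
Matching on a.class_id <> b.class_id.
- a (class_id=6) pairs with 3 row(s) of b.
- a (class_id=6) pairs with 3 row(s) of b.
- a (class_id=5) pairs with 4 row(s) of b.
- a (class_id=3) pairs with 4 row(s) of b.
- a (class_id=8) pairs with 4 row(s) of b.
Total: 18 rows.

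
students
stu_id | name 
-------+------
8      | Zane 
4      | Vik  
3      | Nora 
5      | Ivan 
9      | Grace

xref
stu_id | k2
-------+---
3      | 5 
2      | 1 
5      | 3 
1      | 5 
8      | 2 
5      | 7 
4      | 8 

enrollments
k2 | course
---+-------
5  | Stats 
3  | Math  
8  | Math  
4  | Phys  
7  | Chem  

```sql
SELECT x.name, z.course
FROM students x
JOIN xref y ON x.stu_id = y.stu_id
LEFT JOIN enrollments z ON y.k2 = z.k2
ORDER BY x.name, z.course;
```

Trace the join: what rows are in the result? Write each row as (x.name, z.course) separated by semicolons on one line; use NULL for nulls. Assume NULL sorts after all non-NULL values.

Evaluate left to right. First `students x INNER JOIN xref y` on stu_id: 5 row(s).
Then LEFT JOIN `enrollments z` on k2: each of those 5 rows is kept; rows whose y.k2 has no match in z get NULL for z's columns.

(Ivan, Chem); (Ivan, Math); (Nora, Stats); (Vik, Math); (Zane, NULL)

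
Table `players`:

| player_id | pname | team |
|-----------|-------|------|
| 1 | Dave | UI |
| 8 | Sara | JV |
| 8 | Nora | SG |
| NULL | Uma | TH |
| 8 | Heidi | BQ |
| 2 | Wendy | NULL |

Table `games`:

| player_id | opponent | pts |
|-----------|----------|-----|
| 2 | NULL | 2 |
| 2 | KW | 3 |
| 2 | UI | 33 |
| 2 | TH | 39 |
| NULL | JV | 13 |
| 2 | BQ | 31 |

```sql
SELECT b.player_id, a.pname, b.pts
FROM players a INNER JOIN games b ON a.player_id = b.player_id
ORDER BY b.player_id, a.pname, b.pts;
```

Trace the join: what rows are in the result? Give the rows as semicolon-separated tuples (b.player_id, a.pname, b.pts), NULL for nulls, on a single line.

(2, Wendy, 2); (2, Wendy, 3); (2, Wendy, 31); (2, Wendy, 33); (2, Wendy, 39)

INNER JOIN keeps only pairs where the ON condition holds.
Matching on a.player_id = b.player_id. A NULL in a compared column never satisfies the condition.
- a (player_id=1) has no partner → excluded.
- a (player_id=8) has no partner → excluded.
- a (player_id=8) has no partner → excluded.
- a (player_id=NULL) has no partner → excluded.
- a (player_id=8) has no partner → excluded.
- a (player_id=2) pairs with 5 row(s) of b.
After projecting and ordering:
b.player_id | a.pname | b.pts
2 | Wendy | 2
2 | Wendy | 3
2 | Wendy | 31
2 | Wendy | 33
2 | Wendy | 39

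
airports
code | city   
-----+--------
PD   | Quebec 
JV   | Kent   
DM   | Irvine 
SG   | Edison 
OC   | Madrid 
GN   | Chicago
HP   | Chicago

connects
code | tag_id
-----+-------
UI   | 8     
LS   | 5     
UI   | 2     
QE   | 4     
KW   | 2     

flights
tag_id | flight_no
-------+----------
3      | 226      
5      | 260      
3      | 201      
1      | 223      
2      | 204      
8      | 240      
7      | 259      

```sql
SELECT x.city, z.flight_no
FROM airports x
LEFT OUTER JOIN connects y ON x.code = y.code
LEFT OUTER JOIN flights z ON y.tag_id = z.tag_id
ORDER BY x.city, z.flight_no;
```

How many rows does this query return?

7

Evaluate left to right. First `airports x LEFT JOIN connects y` on code: 7 row(s).
Then LEFT JOIN `flights z` on tag_id: each of those 7 rows is kept; rows whose y.tag_id has no match in z get NULL for z's columns.
Result: 7 row(s).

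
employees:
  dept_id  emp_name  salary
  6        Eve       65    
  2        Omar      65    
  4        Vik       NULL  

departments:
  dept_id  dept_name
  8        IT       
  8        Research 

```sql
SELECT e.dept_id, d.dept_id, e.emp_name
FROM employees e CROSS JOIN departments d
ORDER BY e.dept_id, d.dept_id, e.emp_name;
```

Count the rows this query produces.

6

CROSS JOIN pairs every row of `employees` with every row of `departments`: 3 × 2 = 6 rows.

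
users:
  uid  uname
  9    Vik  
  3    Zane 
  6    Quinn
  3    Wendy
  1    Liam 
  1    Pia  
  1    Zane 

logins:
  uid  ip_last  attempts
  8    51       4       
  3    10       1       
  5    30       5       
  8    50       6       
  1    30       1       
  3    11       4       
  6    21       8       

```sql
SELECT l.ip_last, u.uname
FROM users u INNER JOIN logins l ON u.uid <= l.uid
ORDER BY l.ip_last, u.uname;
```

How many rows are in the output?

INNER JOIN keeps only pairs where the ON condition holds.
Matching on u.uid <= l.uid.
Matched pairs: 36.
Total: 36 rows.

36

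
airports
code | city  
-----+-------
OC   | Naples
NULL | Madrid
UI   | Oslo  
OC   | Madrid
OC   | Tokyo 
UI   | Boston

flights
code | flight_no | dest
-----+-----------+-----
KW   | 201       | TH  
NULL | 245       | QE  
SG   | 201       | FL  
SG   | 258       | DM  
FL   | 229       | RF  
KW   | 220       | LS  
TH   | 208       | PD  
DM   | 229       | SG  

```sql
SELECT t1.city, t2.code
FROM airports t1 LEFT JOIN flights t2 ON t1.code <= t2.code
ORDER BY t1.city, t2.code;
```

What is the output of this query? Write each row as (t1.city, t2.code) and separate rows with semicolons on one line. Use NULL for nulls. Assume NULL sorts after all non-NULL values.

(Boston, NULL); (Madrid, SG); (Madrid, SG); (Madrid, TH); (Madrid, NULL); (Naples, SG); (Naples, SG); (Naples, TH); (Oslo, NULL); (Tokyo, SG); (Tokyo, SG); (Tokyo, TH)

LEFT JOIN keeps every row from `airports`; unmatched rows get NULL for `flights`'s columns.
Matching on t1.code <= t2.code. A NULL in a compared column never satisfies the condition.
- t1 (code=OC) pairs with 3 row(s) of t2.
- t1 (code=NULL) has no partner → padded with NULL.
- t1 (code=UI) has no partner → padded with NULL.
- t1 (code=OC) pairs with 3 row(s) of t2.
- t1 (code=OC) pairs with 3 row(s) of t2.
- t1 (code=UI) has no partner → padded with NULL.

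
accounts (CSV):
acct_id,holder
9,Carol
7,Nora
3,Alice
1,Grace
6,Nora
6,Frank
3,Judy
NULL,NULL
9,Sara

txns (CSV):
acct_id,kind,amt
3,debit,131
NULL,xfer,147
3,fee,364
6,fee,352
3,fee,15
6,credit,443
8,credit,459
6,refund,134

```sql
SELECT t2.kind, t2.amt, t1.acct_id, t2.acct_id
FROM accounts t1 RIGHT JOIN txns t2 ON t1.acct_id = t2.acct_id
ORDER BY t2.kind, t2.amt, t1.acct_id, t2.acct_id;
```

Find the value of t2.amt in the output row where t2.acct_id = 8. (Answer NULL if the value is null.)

RIGHT JOIN keeps every row from `txns`; unmatched rows get NULL for `accounts`'s columns.
Matching on t1.acct_id = t2.acct_id. A NULL in a compared column never satisfies the condition.
- acct_id=9: no matching t2 row.
- acct_id=7: no matching t2 row.
- acct_id=3: 3 matching t2 row(s), so 3 row(s) emitted.
- acct_id=1: no matching t2 row.
- acct_id=6: 3 matching t2 row(s), so 3 row(s) emitted.
- acct_id=6: 3 matching t2 row(s), so 3 row(s) emitted.
- acct_id=3: 3 matching t2 row(s), so 3 row(s) emitted.
- acct_id=NULL: no matching t2 row.
- acct_id=9: no matching t2 row.
- 2 t2 row(s) had no t1 match → kept, t1 columns NULL.

459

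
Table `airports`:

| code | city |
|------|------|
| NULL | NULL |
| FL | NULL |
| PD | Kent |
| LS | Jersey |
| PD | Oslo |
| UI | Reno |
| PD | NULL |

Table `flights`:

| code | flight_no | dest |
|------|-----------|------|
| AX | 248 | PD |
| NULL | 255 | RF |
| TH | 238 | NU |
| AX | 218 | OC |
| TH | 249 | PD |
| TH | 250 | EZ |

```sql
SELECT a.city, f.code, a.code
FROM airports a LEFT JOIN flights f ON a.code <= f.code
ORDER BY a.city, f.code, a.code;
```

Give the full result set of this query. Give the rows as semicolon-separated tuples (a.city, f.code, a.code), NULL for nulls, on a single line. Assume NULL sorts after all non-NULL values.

LEFT JOIN keeps every row from `airports`; unmatched rows get NULL for `flights`'s columns.
Matching on a.code <= f.code. A NULL in a compared column never satisfies the condition.
Matched pairs: 15; unmatched a rows kept: 2.

(Jersey, TH, LS); (Jersey, TH, LS); (Jersey, TH, LS); (Kent, TH, PD); (Kent, TH, PD); (Kent, TH, PD); (Oslo, TH, PD); (Oslo, TH, PD); (Oslo, TH, PD); (Reno, NULL, UI); (NULL, TH, FL); (NULL, TH, FL); (NULL, TH, FL); (NULL, TH, PD); (NULL, TH, PD); (NULL, TH, PD); (NULL, NULL, NULL)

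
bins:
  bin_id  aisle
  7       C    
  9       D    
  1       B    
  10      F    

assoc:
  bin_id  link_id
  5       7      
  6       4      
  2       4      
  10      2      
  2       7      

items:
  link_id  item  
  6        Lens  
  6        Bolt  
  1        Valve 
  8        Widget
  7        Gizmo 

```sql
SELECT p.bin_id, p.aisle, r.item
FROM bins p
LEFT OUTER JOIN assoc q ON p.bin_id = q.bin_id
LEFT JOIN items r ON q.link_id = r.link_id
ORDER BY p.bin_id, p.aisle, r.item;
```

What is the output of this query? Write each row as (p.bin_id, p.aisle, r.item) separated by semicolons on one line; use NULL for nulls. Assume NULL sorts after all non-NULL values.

Step 1 — p LEFT JOIN q on bin_id → 4 row(s).
Then LEFT JOIN `items r` on link_id: each of those 4 rows is kept; rows whose q.link_id has no match in r get NULL for r's columns.

(1, B, NULL); (7, C, NULL); (9, D, NULL); (10, F, NULL)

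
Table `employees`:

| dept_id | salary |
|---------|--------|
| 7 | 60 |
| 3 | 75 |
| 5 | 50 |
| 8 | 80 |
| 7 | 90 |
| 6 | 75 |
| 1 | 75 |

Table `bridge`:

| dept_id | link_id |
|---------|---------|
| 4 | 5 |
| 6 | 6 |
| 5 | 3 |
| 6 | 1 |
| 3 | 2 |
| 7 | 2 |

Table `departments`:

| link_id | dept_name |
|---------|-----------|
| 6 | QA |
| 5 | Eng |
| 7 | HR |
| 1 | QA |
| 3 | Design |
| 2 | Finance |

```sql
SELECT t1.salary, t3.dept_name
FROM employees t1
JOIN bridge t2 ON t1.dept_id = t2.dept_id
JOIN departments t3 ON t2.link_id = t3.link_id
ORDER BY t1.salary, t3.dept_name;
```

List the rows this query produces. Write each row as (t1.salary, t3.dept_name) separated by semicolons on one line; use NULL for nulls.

(50, Design); (60, Finance); (75, Finance); (75, QA); (75, QA); (90, Finance)

Joins associate left-to-right: employees INNER JOIN bridge on dept_id gives 6 intermediate row(s).
Then INNER JOIN `departments t3` on link_id: keep only rows whose t2.link_id appears in t3.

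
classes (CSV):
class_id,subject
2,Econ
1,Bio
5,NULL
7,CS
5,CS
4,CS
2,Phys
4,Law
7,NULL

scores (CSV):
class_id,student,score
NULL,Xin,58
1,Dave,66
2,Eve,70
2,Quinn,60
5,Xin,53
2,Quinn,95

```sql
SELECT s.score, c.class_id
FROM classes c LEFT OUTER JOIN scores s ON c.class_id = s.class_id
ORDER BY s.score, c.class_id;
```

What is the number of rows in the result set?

LEFT JOIN keeps every row from `classes`; unmatched rows get NULL for `scores`'s columns.
Matching on c.class_id = s.class_id. A NULL in a compared column never satisfies the condition.
- class_id=2: 3 matching s row(s), so 3 row(s) emitted.
- class_id=1: 1 matching s row(s), so 1 row(s) emitted.
- class_id=5: 1 matching s row(s), so 1 row(s) emitted.
- class_id=7: no s row matches, row kept with s columns NULL.
- class_id=5: 1 matching s row(s), so 1 row(s) emitted.
- class_id=4: no s row matches, row kept with s columns NULL.
- class_id=2: 3 matching s row(s), so 3 row(s) emitted.
- class_id=4: no s row matches, row kept with s columns NULL.
- class_id=7: no s row matches, row kept with s columns NULL.
Total: 9 matched + 4 padded = 13 rows.

13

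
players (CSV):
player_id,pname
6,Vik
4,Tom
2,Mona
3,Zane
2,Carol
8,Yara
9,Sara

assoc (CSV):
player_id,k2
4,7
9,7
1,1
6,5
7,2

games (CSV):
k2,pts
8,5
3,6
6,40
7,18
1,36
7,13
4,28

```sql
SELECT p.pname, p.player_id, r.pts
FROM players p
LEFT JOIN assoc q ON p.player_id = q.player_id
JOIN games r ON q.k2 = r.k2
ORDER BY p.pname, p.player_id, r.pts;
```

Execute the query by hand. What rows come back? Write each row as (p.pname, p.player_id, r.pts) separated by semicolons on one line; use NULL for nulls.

(Sara, 9, 13); (Sara, 9, 18); (Tom, 4, 13); (Tom, 4, 18)

Step 1 — p LEFT JOIN q on player_id → 7 row(s).
Then INNER JOIN `games r` on k2: keep only rows whose q.k2 appears in r.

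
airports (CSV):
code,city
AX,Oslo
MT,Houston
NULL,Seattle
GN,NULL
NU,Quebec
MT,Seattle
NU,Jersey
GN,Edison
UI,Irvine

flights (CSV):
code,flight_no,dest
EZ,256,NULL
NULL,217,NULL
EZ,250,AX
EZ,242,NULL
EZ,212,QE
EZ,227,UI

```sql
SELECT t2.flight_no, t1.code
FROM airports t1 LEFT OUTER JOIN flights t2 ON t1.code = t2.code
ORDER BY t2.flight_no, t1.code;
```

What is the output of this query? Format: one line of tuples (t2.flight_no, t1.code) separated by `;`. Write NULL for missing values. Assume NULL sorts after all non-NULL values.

(NULL, AX); (NULL, GN); (NULL, GN); (NULL, MT); (NULL, MT); (NULL, NU); (NULL, NU); (NULL, UI); (NULL, NULL)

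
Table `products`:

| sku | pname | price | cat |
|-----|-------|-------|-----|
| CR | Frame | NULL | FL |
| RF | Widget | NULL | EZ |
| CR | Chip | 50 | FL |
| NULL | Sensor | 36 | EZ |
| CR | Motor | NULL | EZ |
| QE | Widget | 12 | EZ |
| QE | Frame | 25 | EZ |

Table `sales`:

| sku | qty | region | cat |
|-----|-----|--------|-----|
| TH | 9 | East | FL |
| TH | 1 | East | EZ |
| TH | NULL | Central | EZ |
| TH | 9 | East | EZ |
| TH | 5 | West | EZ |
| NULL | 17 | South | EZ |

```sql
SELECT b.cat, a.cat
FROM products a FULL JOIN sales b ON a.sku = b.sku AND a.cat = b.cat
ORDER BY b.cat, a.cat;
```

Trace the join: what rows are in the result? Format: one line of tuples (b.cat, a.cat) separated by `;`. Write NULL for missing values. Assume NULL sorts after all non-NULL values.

FULL OUTER JOIN keeps every row from both sides; unmatched rows get NULL for the other side's columns.
Matching on a.sku = b.sku AND a.cat = b.cat. A NULL in a compared column never satisfies the condition.
Matched pairs: 0; unmatched a rows kept: 7; unmatched b rows kept: 6.

(EZ, NULL); (EZ, NULL); (EZ, NULL); (EZ, NULL); (EZ, NULL); (FL, NULL); (NULL, EZ); (NULL, EZ); (NULL, EZ); (NULL, EZ); (NULL, EZ); (NULL, FL); (NULL, FL)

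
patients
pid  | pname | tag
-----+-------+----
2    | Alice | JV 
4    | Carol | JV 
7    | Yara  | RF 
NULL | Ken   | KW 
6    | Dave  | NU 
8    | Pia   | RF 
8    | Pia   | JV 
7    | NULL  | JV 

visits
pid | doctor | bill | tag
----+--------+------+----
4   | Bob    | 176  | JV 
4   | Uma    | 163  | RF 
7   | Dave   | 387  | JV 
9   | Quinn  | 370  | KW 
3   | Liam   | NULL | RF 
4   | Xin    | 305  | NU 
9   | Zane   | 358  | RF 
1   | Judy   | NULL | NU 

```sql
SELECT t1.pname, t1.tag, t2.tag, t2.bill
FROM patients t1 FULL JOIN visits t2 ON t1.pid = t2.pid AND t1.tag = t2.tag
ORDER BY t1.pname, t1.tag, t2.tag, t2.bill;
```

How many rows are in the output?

FULL OUTER JOIN keeps every row from both sides; unmatched rows get NULL for the other side's columns.
Matching on t1.pid = t2.pid AND t1.tag = t2.tag. A NULL in a compared column never satisfies the condition.
- t1 row (pid=2, tag=JV): no match → kept, t2 columns NULL.
- t1 row (pid=4, tag=JV): matches 1 t2 row(s) → 1 output row(s).
- t1 row (pid=7, tag=RF): no match → kept, t2 columns NULL.
- t1 row (pid=NULL, tag=KW): no match → kept, t2 columns NULL.
- t1 row (pid=6, tag=NU): no match → kept, t2 columns NULL.
- t1 row (pid=8, tag=RF): no match → kept, t2 columns NULL.
- t1 row (pid=8, tag=JV): no match → kept, t2 columns NULL.
- t1 row (pid=7, tag=JV): matches 1 t2 row(s) → 1 output row(s).
- 6 row(s) from t2 found no t1 partner → padded with NULL.
Total: 2 matched + 12 padded = 14 rows.

14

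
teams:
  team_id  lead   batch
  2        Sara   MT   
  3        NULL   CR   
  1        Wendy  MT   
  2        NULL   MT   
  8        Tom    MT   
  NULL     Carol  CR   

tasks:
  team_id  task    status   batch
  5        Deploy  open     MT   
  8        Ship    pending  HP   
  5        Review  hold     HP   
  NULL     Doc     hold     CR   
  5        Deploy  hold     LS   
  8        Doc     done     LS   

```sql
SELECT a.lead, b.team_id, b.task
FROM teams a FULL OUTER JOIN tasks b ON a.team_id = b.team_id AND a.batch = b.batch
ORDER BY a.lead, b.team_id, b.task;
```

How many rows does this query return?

FULL OUTER JOIN keeps every row from both sides; unmatched rows get NULL for the other side's columns.
Matching on a.team_id = b.team_id AND a.batch = b.batch. A NULL in a compared column never satisfies the condition.
- a (team_id=2, batch=MT) has no partner → padded with NULL.
- a (team_id=3, batch=CR) has no partner → padded with NULL.
- a (team_id=1, batch=MT) has no partner → padded with NULL.
- a (team_id=2, batch=MT) has no partner → padded with NULL.
- a (team_id=8, batch=MT) has no partner → padded with NULL.
- a (team_id=NULL, batch=CR) has no partner → padded with NULL.
- 6 b row(s) had no a match → kept, a columns NULL.
Total: 0 matched + 12 padded = 12 rows.

12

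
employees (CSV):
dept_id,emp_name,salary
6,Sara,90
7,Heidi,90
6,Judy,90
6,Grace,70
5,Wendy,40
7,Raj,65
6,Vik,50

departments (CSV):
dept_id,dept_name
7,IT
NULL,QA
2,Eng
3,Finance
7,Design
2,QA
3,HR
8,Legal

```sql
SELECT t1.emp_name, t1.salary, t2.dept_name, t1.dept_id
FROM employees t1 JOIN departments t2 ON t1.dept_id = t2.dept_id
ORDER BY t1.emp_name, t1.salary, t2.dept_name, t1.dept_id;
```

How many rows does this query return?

INNER JOIN keeps only pairs where the ON condition holds.
Matching on t1.dept_id = t2.dept_id. A NULL in a compared column never satisfies the condition.
Matched pairs: 4.
Total: 4 rows.

4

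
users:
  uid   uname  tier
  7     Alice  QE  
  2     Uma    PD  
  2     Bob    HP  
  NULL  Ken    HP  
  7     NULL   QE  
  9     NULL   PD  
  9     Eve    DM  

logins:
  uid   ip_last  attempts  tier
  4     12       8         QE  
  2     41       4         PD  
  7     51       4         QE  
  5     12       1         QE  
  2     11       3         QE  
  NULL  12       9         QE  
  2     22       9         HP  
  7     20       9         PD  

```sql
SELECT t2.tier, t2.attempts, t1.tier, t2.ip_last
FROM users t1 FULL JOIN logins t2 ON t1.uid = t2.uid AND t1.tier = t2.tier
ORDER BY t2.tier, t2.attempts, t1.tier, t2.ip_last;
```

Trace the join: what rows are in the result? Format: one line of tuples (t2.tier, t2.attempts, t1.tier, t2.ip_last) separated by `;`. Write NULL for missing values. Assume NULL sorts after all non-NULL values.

(HP, 9, HP, 22); (PD, 4, PD, 41); (PD, 9, NULL, 20); (QE, 1, NULL, 12); (QE, 3, NULL, 11); (QE, 4, QE, 51); (QE, 4, QE, 51); (QE, 8, NULL, 12); (QE, 9, NULL, 12); (NULL, NULL, DM, NULL); (NULL, NULL, HP, NULL); (NULL, NULL, PD, NULL)

FULL OUTER JOIN keeps every row from both sides; unmatched rows get NULL for the other side's columns.
Matching on t1.uid = t2.uid AND t1.tier = t2.tier. A NULL in a compared column never satisfies the condition.
Matched pairs: 4; unmatched t1 rows kept: 3; unmatched t2 rows kept: 5.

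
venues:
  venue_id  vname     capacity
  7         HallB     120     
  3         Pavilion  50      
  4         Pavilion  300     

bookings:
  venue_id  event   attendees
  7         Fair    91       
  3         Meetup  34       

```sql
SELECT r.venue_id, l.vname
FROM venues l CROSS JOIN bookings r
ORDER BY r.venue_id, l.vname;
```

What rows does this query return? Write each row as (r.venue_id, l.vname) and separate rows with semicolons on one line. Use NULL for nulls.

(3, HallB); (3, Pavilion); (3, Pavilion); (7, HallB); (7, Pavilion); (7, Pavilion)

CROSS JOIN pairs every row of `venues` with every row of `bookings`: 3 × 2 = 6 rows.
After projecting and ordering:
r.venue_id | l.vname
3 | HallB
3 | Pavilion
3 | Pavilion
7 | HallB
7 | Pavilion
7 | Pavilion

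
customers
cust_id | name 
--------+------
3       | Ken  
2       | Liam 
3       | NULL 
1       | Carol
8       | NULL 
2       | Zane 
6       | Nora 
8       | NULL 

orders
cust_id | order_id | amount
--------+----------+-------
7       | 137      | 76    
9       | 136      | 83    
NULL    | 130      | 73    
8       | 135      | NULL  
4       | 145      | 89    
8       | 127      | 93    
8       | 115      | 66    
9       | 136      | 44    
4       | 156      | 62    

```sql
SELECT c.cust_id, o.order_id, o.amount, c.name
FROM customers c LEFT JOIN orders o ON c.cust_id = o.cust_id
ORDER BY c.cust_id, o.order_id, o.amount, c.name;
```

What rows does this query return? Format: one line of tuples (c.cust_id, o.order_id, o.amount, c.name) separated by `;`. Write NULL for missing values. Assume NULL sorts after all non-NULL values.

LEFT JOIN keeps every row from `customers`; unmatched rows get NULL for `orders`'s columns.
Matching on c.cust_id = o.cust_id. A NULL in a compared column never satisfies the condition.
- c[0] cust_id=3 → no match; kept with NULLs on the o side.
- c[1] cust_id=2 → no match; kept with NULLs on the o side.
- c[2] cust_id=3 → no match; kept with NULLs on the o side.
- c[3] cust_id=1 → no match; kept with NULLs on the o side.
- c[4] cust_id=8 → 3 match(es) in o → 3 row(s).
- c[5] cust_id=2 → no match; kept with NULLs on the o side.
- c[6] cust_id=6 → no match; kept with NULLs on the o side.
- c[7] cust_id=8 → 3 match(es) in o → 3 row(s).

(1, NULL, NULL, Carol); (2, NULL, NULL, Liam); (2, NULL, NULL, Zane); (3, NULL, NULL, Ken); (3, NULL, NULL, NULL); (6, NULL, NULL, Nora); (8, 115, 66, NULL); (8, 115, 66, NULL); (8, 127, 93, NULL); (8, 127, 93, NULL); (8, 135, NULL, NULL); (8, 135, NULL, NULL)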